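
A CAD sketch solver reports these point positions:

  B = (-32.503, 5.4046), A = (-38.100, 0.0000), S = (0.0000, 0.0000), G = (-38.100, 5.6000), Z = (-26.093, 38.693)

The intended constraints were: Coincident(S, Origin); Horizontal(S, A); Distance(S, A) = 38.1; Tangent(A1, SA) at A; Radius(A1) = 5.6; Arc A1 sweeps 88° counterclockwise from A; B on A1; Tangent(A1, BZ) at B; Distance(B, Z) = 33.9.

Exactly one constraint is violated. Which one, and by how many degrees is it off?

Tangent(A1, BZ) at B — off by 8.90°.

S = (0.00, 0.00) ✓; S.y = 0.00, A.y = 0.00 ✓; |SA| = 38.10 ✓; ∠(GA, AS) = 90.00° ✓; |GA| = 5.600 ✓; bearing(G→B) − bearing(G→A) = 88.00° ✓; |GB| = 5.600 ✓; ∠(GB, BZ) = 98.90° ✗; |BZ| = 33.90 ✓.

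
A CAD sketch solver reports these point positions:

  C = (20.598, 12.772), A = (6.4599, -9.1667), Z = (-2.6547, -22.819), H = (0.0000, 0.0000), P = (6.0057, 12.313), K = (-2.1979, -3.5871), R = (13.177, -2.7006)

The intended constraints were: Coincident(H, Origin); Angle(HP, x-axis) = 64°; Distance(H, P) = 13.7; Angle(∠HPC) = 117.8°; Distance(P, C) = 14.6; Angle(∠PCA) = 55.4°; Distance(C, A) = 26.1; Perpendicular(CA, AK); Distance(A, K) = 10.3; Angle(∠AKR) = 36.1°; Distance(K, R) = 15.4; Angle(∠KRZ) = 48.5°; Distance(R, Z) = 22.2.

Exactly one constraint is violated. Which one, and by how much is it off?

Distance(R, Z) = 22.2 — off by 3.40.

H = (0.00, 0.00) ✓; HP at 64.00° ✓; |HP| = 13.70 ✓; ∠HPC = 117.8° ✓; |PC| = 14.60 ✓; ∠PCA = 55.40° ✓; |CA| = 26.10 ✓; ∠(CA, AK) = 90.00° ✓; |AK| = 10.30 ✓; ∠AKR = 36.10° ✓; |KR| = 15.40 ✓; ∠KRZ = 48.50° ✓; |RZ| = 25.60 ✗.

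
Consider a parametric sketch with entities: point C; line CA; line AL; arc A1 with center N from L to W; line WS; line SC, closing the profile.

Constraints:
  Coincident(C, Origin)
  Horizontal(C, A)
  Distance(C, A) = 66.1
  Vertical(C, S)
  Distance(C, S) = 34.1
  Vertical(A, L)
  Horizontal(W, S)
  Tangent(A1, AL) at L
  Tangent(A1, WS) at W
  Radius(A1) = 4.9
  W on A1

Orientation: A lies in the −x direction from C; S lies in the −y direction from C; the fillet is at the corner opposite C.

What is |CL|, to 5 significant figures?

72.262

C is at the origin; CA is horizontal with |CA| = 66.1 and A on the −x side, so A = (-66.100, 0.0000). C and S share the same x with |CS| = 34.1 and S on the −y side, so S = (0.0000, -34.100). The virtual corner opposite C is at (-66.100, -34.100). Since A1 is tangent to AL there, NL ⟂ AL and since A1 is tangent to WS there, NW ⟂ WS, with radius 4.9, so the center N sits 4.9 in from both sides at N = (-61.200, -29.200). That places the tangent points at L = (-66.100, -29.200) on AL and W = (-61.200, -34.100) on WS. Then |CL| = |L − C| = 72.262.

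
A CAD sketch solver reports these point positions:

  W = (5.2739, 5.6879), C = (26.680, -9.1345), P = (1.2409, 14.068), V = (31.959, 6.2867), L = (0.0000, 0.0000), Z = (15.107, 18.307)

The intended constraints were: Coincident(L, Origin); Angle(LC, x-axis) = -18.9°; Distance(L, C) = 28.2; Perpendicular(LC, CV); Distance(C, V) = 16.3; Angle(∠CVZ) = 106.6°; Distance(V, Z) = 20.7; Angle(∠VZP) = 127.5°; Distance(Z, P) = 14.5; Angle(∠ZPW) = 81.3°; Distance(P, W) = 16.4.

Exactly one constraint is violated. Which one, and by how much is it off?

Distance(P, W) = 16.4 — off by 7.10.

L = (0.00, 0.00) ✓; LC at -18.90° ✓; |LC| = 28.20 ✓; ∠(LC, CV) = 90.00° ✓; |CV| = 16.30 ✓; ∠CVZ = 106.6° ✓; |VZ| = 20.70 ✓; ∠VZP = 127.5° ✓; |ZP| = 14.50 ✓; ∠ZPW = 81.30° ✓; |PW| = 9.300 ✗.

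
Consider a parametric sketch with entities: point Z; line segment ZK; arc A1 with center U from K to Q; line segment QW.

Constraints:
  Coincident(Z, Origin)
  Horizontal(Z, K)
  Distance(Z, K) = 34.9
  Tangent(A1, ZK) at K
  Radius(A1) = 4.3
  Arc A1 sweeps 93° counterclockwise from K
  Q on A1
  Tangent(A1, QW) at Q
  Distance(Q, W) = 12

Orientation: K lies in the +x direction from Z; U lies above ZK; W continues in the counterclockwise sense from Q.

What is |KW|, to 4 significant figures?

16.91

On A1, K sits at bearing -90° from U; a 93° counterclockwise sweep puts Q at bearing 3°, so Q = U + 4.3·(cos 3°, sin 3°) = (39.19, 4.525). The tangent condition forces UQ to be normal to QW, so QW runs along (−sin 3°, cos 3°); with |QW| = 12.0, W = (38.57, 16.51). Then |KW| = |W − K| = 16.91.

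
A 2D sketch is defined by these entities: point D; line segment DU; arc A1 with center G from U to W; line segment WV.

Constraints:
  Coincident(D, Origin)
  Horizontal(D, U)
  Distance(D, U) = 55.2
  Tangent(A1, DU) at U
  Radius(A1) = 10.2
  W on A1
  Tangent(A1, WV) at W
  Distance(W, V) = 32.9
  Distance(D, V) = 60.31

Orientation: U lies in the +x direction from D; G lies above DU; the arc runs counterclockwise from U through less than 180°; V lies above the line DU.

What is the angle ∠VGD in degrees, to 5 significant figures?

79.568°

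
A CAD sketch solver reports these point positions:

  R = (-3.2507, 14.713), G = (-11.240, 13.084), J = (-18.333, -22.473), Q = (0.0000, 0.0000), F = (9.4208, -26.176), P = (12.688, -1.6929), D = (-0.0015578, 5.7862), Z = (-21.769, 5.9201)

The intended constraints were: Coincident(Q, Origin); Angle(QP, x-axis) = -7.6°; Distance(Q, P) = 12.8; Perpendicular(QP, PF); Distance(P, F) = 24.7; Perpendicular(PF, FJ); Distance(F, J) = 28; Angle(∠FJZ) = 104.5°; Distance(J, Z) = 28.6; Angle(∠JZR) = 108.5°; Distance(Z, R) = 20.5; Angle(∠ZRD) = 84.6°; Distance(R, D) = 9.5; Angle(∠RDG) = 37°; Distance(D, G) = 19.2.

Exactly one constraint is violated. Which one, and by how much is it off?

Distance(D, G) = 19.2 — off by 5.80.

Q = (0.00, 0.00) ✓; QP at -7.600° ✓; |QP| = 12.80 ✓; ∠(QP, PF) = 90.00° ✓; |PF| = 24.70 ✓; ∠(PF, FJ) = 90.00° ✓; |FJ| = 28.00 ✓; ∠FJZ = 104.5° ✓; |JZ| = 28.60 ✓; ∠JZR = 108.5° ✓; |ZR| = 20.50 ✓; ∠ZRD = 84.60° ✓; |RD| = 9.500 ✓; ∠RDG = 37.00° ✓; |DG| = 13.40 ✗.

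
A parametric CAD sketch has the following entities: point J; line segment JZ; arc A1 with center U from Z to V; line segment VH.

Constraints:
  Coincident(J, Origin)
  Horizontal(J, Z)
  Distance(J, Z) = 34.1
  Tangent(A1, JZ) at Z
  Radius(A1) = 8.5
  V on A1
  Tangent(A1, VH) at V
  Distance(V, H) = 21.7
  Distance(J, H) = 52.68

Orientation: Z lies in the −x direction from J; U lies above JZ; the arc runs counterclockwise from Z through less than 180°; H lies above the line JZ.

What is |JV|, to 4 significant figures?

31.60

J is at the origin; JZ is horizontal with |JZ| = 34.1 and Z on the −x side, so Z = (-34.10, 0.000). Tangency of A1 to JZ means the radius UZ is perpendicular to JZ, so U = Z + (0, 8.5) = (-34.10, 8.500). Since UV ⟂ VH (tangency), |UH| = √(8.5² + 21.7²) = 23.31 regardless of where V sits on A1. So H lies on both circle(J, 52.68) and circle(U, 23.31); the above-JZ intersection is H = (-43.39, 29.87). V is the foot of the tangent from H: V = (-28.08, 14.50).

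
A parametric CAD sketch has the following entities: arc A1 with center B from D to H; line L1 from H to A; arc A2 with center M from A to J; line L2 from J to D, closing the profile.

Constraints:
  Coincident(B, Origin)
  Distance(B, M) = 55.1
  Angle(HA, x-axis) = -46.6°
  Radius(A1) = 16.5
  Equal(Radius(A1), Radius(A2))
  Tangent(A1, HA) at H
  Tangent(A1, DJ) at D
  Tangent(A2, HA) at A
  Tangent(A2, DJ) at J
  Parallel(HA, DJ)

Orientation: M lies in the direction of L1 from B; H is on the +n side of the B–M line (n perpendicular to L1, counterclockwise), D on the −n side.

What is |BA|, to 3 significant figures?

57.5

The slot axis is L1's direction at -46.6°, so u = (cos -46.6°, sin -46.6°) = (0.687, -0.727) and n = (−sin -46.6°, cos -46.6°) = (0.727, 0.687). B is at the origin and M lies 55.1 along u from B, so M = 55.1·u = (37.9, -40.0). Tangency of A1 to both parallel lines with radius 16.5 puts H and D at B ± 16.5·n: H = (12.0, 11.3), D = (-12.0, -11.3). Equal radii place A and J the same way about M: A = M + 16.5·n = (49.8, -28.7), J = M − 16.5·n = (25.9, -51.4). Then |BA| = |A − B| = 57.5.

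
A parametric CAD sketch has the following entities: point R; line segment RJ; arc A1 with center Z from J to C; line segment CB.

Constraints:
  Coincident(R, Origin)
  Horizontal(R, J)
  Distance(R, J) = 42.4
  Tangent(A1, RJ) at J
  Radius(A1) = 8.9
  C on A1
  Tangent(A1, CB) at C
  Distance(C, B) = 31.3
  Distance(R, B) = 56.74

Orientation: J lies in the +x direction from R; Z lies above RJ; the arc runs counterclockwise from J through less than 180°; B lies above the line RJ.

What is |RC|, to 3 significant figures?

52.1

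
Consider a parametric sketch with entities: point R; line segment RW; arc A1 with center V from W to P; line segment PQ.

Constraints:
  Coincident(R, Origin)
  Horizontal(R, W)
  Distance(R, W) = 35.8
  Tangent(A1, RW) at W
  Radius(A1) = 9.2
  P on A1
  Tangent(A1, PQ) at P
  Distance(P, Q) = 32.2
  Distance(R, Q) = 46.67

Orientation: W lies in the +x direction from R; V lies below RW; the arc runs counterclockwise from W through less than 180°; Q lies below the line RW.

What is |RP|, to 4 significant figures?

27.91

Checks: |VP| = 9.200 ✓; ∠(VP, PQ) = 90.00° ✓; |PQ| = 32.20 ✓; |RQ| = 46.67 ✓.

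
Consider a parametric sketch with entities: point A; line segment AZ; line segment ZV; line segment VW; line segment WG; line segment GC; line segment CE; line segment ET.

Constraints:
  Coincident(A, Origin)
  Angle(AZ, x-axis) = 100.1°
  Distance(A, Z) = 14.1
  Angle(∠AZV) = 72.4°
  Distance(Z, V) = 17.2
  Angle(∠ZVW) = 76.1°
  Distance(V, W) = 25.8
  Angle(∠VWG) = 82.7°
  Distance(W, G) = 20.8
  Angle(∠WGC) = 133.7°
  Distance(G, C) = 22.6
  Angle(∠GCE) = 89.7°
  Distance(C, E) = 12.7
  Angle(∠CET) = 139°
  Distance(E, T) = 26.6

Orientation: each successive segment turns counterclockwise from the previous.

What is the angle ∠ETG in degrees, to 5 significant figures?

49.959°

A is at the origin; AZ runs at 100.1° with length 14.1, so Z = (-2.4727, 13.881). ∠AZV = 72.4° gives ZV at -152.30° from the x-axis; with |ZV| = 17.2, V = (-17.701, 5.8862). ∠ZVW = 76.1° gives VW at -48.400° from the x-axis; with |VW| = 25.8, W = (-0.57214, -13.407). ∠VWG = 82.7° gives WG at 48.900° from the x-axis; with |WG| = 20.8, G = (13.101, 2.2671). ∠WGC = 133.7° gives GC at 95.200° from the x-axis; with |GC| = 22.6, C = (11.053, 24.774). ∠GCE = 89.7° gives CE at -174.50° from the x-axis; with |CE| = 12.7, E = (-1.5886, 23.557). ∠CET = 139.0° gives ET at -133.50° from the x-axis; with |ET| = 26.6, T = (-19.899, 4.2619). Then cos ∠ETG = TE·TG / (|TE||TG|), giving 49.959°.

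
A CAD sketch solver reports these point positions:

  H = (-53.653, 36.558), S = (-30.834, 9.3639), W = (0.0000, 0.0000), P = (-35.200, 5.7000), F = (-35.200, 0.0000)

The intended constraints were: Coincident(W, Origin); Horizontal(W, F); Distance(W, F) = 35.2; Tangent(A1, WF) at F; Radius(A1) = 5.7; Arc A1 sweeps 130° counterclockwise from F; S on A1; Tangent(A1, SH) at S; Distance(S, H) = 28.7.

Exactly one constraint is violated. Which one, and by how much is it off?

Distance(S, H) = 28.7 — off by 6.80.

W = (0.00, 0.00) ✓; W.y = 0.00, F.y = 0.00 ✓; |WF| = 35.20 ✓; ∠(PF, FW) = 90.00° ✓; |PF| = 5.700 ✓; bearing(P→S) − bearing(P→F) = 130.0° ✓; |PS| = 5.700 ✓; ∠(PS, SH) = 90.00° ✓; |SH| = 35.50 ✗.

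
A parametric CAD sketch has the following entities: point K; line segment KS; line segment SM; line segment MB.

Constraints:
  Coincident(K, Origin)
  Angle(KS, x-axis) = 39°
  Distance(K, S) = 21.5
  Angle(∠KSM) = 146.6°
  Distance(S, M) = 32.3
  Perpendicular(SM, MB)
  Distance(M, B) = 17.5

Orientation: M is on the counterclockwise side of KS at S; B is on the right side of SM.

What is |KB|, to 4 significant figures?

58.19

K is at the origin; KS runs at 39.0° with length 21.5, so S = 21.5·(cos 39.0°, sin 39.0°) = (16.71, 13.53). ∠KSM = 146.6°, so SM runs at 39.0° + (180° − 146.6°) = 72.40° from the x-axis; with |SM| = 32.3, M = S + 32.3·(cos 72.40°, sin 72.40°) = (26.48, 44.32). The perpendicularity gives MB at right angles to SM; with |MB| = 17.5 on the right of SM, B = M + 17.5·(0.9532, -0.3024) = (43.16, 39.03). Then |KB| = |B − K| = 58.19.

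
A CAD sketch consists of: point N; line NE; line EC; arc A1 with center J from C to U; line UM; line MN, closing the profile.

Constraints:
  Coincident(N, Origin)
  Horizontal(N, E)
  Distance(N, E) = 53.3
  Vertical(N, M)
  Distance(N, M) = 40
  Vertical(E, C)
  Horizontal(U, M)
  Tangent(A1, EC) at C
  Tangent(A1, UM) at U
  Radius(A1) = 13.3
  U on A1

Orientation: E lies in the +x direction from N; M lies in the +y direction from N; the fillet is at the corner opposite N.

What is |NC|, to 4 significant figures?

59.61

N is at the origin; NE is horizontal with |NE| = 53.3 and E on the +x side, so E = (53.30, 0.000). N and M share the same x with |NM| = 40.0 and M on the +y side, so M = (0.000, 40.00). The virtual corner opposite N is at (53.30, 40.00). The tangent condition forces JC to be normal to EC and A1 meets UM tangentially, so JU is at right angles to UM, with radius 13.3, so the center J sits 13.3 in from both sides at J = (40.00, 26.70). That places the tangent points at C = (53.30, 26.70) on EC and U = (40.00, 40.00) on UM. Then |NC| = |C − N| = 59.61.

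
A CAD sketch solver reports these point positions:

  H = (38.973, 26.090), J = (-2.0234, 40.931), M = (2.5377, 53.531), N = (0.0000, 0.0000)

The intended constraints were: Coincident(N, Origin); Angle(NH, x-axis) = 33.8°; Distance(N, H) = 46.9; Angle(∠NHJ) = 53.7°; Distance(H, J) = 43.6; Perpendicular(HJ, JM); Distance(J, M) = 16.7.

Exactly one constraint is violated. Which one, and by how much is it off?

Distance(J, M) = 16.7 — off by 3.30.

N = (0.00, 0.00) ✓; NH at 33.80° ✓; |NH| = 46.90 ✓; ∠NHJ = 53.70° ✓; |HJ| = 43.60 ✓; ∠(HJ, JM) = 90.00° ✓; |JM| = 13.40 ✗.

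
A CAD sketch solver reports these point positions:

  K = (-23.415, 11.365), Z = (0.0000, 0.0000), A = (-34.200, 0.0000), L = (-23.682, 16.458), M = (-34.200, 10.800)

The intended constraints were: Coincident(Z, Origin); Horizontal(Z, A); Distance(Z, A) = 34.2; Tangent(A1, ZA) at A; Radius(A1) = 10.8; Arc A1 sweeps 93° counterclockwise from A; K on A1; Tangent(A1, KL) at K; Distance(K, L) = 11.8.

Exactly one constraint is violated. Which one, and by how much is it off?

Distance(K, L) = 11.8 — off by 6.70.

Z = (0.00, 0.00) ✓; Z.y = 0.00, A.y = 0.00 ✓; |ZA| = 34.20 ✓; ∠(MA, AZ) = 90.00° ✓; |MA| = 10.80 ✓; bearing(M→K) − bearing(M→A) = 93.00° ✓; |MK| = 10.80 ✓; ∠(MK, KL) = 90.00° ✓; |KL| = 5.100 ✗.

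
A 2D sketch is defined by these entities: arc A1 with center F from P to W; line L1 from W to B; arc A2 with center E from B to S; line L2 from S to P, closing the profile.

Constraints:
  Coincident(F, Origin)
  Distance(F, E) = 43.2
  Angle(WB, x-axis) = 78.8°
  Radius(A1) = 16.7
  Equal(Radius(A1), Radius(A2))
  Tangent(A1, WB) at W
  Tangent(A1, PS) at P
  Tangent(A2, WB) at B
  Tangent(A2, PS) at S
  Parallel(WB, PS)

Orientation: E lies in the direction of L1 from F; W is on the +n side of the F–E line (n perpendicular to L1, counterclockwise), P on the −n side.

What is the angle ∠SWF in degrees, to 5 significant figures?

52.291°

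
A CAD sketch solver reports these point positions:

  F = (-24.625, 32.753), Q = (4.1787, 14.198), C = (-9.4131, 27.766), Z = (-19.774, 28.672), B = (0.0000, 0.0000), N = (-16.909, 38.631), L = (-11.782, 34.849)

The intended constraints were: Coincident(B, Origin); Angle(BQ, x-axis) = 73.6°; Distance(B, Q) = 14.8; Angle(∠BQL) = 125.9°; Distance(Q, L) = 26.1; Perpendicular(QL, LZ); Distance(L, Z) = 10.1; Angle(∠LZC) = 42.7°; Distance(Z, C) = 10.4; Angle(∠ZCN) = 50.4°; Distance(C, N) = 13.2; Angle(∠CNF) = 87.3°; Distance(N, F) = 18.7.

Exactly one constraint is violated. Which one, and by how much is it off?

Distance(N, F) = 18.7 — off by 9.00.

B = (0.00, 0.00) ✓; BQ at 73.60° ✓; |BQ| = 14.80 ✓; ∠BQL = 125.9° ✓; |QL| = 26.10 ✓; ∠(QL, LZ) = 90.00° ✓; |LZ| = 10.10 ✓; ∠LZC = 42.70° ✓; |ZC| = 10.40 ✓; ∠ZCN = 50.40° ✓; |CN| = 13.20 ✓; ∠CNF = 87.30° ✓; |NF| = 9.700 ✗.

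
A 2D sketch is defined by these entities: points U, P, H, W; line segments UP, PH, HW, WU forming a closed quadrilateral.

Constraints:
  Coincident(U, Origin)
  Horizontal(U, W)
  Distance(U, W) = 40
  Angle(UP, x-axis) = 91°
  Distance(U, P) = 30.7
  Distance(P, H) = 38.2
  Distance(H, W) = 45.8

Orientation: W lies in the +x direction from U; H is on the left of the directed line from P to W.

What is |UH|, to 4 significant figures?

57.20

Checks: U.y = 0.00, W.y = 0.00 ✓; |PH| = 38.20 ✓; |HW| = 45.80 ✓.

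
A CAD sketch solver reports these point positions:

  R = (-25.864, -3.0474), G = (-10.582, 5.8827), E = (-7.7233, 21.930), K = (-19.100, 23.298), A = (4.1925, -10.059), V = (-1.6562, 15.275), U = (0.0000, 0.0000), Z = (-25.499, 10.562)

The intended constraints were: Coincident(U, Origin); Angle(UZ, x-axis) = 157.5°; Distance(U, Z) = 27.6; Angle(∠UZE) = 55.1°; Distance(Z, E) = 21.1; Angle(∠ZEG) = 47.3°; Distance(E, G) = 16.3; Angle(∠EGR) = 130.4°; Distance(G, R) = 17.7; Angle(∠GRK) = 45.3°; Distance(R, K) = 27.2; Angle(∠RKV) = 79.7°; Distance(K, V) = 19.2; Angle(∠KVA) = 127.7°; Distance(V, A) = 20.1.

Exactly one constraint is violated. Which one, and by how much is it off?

Distance(V, A) = 20.1 — off by 5.90.

U = (0.00, 0.00) ✓; UZ at 157.5° ✓; |UZ| = 27.60 ✓; ∠UZE = 55.10° ✓; |ZE| = 21.10 ✓; ∠ZEG = 47.30° ✓; |EG| = 16.30 ✓; ∠EGR = 130.4° ✓; |GR| = 17.70 ✓; ∠GRK = 45.30° ✓; |RK| = 27.20 ✓; ∠RKV = 79.70° ✓; |KV| = 19.20 ✓; ∠KVA = 127.7° ✓; |VA| = 26.00 ✗.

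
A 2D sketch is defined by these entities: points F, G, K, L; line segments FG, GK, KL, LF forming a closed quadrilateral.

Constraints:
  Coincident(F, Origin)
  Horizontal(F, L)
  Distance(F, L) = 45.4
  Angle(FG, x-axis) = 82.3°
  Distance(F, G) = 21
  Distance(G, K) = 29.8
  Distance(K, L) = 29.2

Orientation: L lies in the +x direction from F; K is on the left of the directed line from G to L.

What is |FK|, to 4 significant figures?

41.37

F is at the origin; FL is horizontal with |FL| = 45.4 and L in +x, so L = (45.4, 0). FG runs at 82.3° with |FG| = 21.0, so G = (2.814, 20.81). K is determined by |GK| = 29.8 and |KL| = 29.2 together: it lies at the intersection of circle(G, 29.8) and circle(L, 29.2). With |GL| = 47.40, the foot of the radical line on GL is 24.07 from G and the perpendicular offset is √(29.8² − 24.07²) = 17.57. Taking the left-of-GL solution: K = (32.15, 26.02).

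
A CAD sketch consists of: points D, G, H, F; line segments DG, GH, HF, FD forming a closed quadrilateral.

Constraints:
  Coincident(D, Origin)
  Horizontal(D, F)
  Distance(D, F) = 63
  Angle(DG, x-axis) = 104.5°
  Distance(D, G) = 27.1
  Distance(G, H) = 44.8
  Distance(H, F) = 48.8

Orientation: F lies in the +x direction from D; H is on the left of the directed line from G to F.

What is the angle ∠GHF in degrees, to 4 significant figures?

105.5°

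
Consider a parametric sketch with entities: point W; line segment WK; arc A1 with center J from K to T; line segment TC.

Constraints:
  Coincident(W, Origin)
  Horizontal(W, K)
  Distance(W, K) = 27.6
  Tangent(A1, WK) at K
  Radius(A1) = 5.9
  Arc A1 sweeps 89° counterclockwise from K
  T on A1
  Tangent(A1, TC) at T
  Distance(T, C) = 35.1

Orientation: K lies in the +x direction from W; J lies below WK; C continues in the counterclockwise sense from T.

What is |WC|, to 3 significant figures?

46.0

W is at the origin; WK is horizontal with |WK| = 27.6 and K on the +x side, so K = (27.6, 0.00). A1 meets WK tangentially, so JK is at right angles to WK, so J = K + (0, -5.9) = (27.6, -5.90). On A1, K sits at bearing 90° from J; an 89° counterclockwise sweep puts T at bearing 179°, so T = J + 5.9·(cos 179°, sin 179°) = (21.7, -5.80). Tangency of A1 to TC means the radius JT is perpendicular to TC, so TC runs along (−sin 179°, cos 179°); with |TC| = 35.1, C = (21.1, -40.9). Then |WC| = |C − W| = 46.0.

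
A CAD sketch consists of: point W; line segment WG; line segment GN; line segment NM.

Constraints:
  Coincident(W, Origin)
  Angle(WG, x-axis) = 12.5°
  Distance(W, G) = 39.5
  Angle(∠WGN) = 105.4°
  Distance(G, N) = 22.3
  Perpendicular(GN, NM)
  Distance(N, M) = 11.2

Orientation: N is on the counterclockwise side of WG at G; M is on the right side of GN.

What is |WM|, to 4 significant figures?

59.19

W is at the origin; WG runs at 12.5° with length 39.5, so G = 39.5·(cos 12.5°, sin 12.5°) = (38.56, 8.549). ∠WGN = 105.4°, so GN runs at 12.5° + (180° − 105.4°) = 87.10° from the x-axis; with |GN| = 22.3, N = G + 22.3·(cos 87.10°, sin 87.10°) = (39.69, 30.82). GN is perpendicular to NM; with |NM| = 11.2 on the right of GN, M = N + 11.2·(0.9987, -0.05059) = (50.88, 30.25). Then |WM| = |M − W| = 59.19.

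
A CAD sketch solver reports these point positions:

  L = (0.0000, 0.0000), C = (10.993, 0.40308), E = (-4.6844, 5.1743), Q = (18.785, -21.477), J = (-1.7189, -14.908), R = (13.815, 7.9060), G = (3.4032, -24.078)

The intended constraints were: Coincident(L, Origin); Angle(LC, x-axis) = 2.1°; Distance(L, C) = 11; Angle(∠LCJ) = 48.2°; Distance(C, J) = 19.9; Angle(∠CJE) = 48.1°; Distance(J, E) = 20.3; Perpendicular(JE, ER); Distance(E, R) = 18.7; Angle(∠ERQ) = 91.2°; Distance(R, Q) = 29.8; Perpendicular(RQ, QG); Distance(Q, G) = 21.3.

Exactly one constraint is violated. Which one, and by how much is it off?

Distance(Q, G) = 21.3 — off by 5.70.

L = (0.00, 0.00) ✓; LC at 2.100° ✓; |LC| = 11.00 ✓; ∠LCJ = 48.20° ✓; |CJ| = 19.90 ✓; ∠CJE = 48.10° ✓; |JE| = 20.30 ✓; ∠(JE, ER) = 90.00° ✓; |ER| = 18.70 ✓; ∠ERQ = 91.20° ✓; |RQ| = 29.80 ✓; ∠(RQ, QG) = 90.00° ✓; |QG| = 15.60 ✗.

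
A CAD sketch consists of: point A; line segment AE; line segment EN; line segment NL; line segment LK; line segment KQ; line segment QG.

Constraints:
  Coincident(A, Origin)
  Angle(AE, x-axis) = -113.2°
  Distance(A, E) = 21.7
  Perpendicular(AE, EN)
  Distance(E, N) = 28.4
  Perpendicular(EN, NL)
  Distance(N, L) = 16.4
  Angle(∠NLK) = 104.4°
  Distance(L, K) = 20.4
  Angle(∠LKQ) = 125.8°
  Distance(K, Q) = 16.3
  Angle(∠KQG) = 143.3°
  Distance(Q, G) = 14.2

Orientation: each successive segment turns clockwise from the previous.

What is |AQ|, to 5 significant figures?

11.345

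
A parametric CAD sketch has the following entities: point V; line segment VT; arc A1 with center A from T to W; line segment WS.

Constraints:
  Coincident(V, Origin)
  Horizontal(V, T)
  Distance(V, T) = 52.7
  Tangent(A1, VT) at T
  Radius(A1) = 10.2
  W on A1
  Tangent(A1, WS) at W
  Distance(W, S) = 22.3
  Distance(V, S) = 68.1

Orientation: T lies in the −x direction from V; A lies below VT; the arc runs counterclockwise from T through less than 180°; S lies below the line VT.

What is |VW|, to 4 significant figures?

63.88

Checks: |AW| = 10.20 ✓; ∠(AW, WS) = 90.00° ✓; |WS| = 22.30 ✓; |VS| = 68.10 ✓.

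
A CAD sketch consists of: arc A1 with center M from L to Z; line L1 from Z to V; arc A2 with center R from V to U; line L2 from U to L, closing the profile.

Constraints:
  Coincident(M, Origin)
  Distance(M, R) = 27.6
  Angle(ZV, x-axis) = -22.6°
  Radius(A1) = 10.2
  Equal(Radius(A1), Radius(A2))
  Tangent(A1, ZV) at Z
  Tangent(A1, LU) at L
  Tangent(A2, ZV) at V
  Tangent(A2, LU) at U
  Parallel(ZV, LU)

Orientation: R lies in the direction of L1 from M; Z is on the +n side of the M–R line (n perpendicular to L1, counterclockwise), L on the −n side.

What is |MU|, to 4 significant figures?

29.42

Tangency of A1 to both parallel lines with radius 10.2 puts Z and L at M ± 10.2·n: Z = (3.920, 9.417), L = (-3.920, -9.417). Equal radii place V and U the same way about R: V = R + 10.2·n = (29.40, -1.190), U = R − 10.2·n = (21.56, -20.02). Then |MU| = |U − M| = 29.42.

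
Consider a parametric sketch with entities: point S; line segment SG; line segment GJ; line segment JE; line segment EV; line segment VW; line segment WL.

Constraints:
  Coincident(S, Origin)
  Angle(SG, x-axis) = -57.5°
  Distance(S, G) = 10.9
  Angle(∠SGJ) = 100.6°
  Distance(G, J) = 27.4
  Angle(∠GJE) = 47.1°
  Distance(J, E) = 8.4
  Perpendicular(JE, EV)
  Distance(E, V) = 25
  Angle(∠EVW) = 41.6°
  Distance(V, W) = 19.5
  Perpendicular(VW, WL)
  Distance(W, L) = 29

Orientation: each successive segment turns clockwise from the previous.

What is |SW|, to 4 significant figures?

32.64

S is at the origin; SG runs at -57.5° with length 10.9, so G = (5.857, -9.193). ∠SGJ = 100.6° gives GJ at -136.9° from the x-axis; with |GJ| = 27.4, J = (-14.15, -27.91). ∠GJE = 47.1° gives JE at 90.20° from the x-axis; with |JE| = 8.4, E = (-14.18, -19.51). JE is perpendicular to EV, so EV runs at 0.2000°; with |EV| = 25.0, V = (10.82, -19.43). ∠EVW = 41.6° gives VW at -138.2° from the x-axis; with |VW| = 19.5, W = (-3.716, -32.42). Then |SW| = |W − S| = 32.64.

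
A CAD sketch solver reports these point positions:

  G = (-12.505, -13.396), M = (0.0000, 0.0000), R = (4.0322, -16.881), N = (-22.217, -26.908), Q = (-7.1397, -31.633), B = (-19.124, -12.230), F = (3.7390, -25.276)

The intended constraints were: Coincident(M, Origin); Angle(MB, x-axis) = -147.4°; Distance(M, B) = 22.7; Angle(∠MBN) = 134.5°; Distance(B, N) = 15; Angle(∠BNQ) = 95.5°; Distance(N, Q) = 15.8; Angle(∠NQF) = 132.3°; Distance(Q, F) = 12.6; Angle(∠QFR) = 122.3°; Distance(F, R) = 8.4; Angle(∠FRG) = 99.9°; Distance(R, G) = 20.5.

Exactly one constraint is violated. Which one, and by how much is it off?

Distance(R, G) = 20.5 — off by 3.60.

M = (0.00, 0.00) ✓; MB at -147.4° ✓; |MB| = 22.70 ✓; ∠MBN = 134.5° ✓; |BN| = 15.00 ✓; ∠BNQ = 95.50° ✓; |NQ| = 15.80 ✓; ∠NQF = 132.3° ✓; |QF| = 12.60 ✓; ∠QFR = 122.3° ✓; |FR| = 8.400 ✓; ∠FRG = 99.90° ✓; |RG| = 16.90 ✗.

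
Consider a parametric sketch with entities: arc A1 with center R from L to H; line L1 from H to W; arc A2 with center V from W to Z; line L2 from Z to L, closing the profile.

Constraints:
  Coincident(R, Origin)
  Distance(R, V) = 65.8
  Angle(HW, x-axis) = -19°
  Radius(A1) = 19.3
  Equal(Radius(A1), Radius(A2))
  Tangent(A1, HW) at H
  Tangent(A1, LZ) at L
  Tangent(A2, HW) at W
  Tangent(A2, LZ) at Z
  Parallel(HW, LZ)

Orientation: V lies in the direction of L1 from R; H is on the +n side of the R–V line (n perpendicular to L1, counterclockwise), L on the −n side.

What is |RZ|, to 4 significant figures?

68.57

The slot axis is L1's direction at -19.0°, so u = (cos -19.0°, sin -19.0°) = (0.9455, -0.3256) and n = (−sin -19.0°, cos -19.0°) = (0.3256, 0.9455). R is at the origin and V lies 65.8 along u from R, so V = 65.8·u = (62.22, -21.42). Tangency of A1 to both parallel lines with radius 19.3 puts H and L at R ± 19.3·n: H = (6.283, 18.25), L = (-6.283, -18.25). Equal radii place W and Z the same way about V: W = V + 19.3·n = (68.50, -3.174), Z = V − 19.3·n = (55.93, -39.67). Then |RZ| = |Z − R| = 68.57.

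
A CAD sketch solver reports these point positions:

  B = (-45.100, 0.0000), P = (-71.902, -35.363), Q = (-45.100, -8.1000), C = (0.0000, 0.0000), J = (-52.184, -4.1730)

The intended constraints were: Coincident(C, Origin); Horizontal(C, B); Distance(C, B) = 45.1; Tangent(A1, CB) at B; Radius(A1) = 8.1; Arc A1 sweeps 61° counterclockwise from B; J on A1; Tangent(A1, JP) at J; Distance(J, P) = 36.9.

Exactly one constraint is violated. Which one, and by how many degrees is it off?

Tangent(A1, JP) at J — off by 3.30°.

C = (0.00, 0.00) ✓; C.y = 0.00, B.y = 0.00 ✓; |CB| = 45.10 ✓; ∠(QB, BC) = 90.00° ✓; |QB| = 8.100 ✓; bearing(Q→J) − bearing(Q→B) = 61.00° ✓; |QJ| = 8.100 ✓; ∠(QJ, JP) = 93.30° ✗; |JP| = 36.90 ✓.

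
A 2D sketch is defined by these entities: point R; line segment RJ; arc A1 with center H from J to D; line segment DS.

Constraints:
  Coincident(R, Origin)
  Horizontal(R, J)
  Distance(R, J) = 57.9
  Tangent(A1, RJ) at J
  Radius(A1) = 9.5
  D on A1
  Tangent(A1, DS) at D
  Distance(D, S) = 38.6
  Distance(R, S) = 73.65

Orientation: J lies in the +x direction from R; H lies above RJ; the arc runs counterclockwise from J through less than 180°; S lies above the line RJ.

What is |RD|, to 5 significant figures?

68.076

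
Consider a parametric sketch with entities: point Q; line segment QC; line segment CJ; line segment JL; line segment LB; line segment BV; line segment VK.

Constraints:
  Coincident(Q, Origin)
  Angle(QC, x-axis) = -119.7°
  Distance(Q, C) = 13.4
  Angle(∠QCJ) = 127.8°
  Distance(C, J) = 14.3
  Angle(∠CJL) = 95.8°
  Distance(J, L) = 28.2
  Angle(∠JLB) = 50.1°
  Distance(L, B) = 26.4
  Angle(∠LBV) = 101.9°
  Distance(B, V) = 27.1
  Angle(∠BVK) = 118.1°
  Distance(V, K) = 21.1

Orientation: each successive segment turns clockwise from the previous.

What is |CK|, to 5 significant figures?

29.988

∠LBV = 101.9° gives BV at -104.10° from the x-axis; with |BV| = 27.1, V = (-10.445, -24.137). ∠BVK = 118.1° gives VK at -166.00° from the x-axis; with |VK| = 21.1, K = (-30.918, -29.241). Then |CK| = |K − C| = 29.988.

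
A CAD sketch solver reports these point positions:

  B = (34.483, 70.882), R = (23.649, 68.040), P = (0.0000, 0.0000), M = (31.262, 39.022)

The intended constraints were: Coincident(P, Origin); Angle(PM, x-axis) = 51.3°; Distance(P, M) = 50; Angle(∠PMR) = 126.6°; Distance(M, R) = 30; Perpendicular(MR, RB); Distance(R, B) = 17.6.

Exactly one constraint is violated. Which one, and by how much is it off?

Distance(R, B) = 17.6 — off by 6.40.

P = (0.00, 0.00) ✓; PM at 51.30° ✓; |PM| = 50.00 ✓; ∠PMR = 126.6° ✓; |MR| = 30.00 ✓; ∠(MR, RB) = 90.00° ✓; |RB| = 11.20 ✗.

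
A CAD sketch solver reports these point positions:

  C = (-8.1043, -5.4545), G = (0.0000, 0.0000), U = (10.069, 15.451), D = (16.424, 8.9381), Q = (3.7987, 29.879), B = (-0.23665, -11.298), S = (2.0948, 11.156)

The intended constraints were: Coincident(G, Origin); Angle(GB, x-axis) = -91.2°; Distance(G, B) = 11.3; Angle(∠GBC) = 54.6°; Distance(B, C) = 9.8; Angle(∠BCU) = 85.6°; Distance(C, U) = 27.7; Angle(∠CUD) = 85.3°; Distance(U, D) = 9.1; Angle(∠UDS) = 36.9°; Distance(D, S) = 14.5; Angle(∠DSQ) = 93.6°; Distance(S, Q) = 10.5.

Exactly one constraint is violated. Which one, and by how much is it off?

Distance(S, Q) = 10.5 — off by 8.30.

G = (0.00, 0.00) ✓; GB at -91.20° ✓; |GB| = 11.30 ✓; ∠GBC = 54.60° ✓; |BC| = 9.800 ✓; ∠BCU = 85.60° ✓; |CU| = 27.70 ✓; ∠CUD = 85.30° ✓; |UD| = 9.100 ✓; ∠UDS = 36.90° ✓; |DS| = 14.50 ✓; ∠DSQ = 93.60° ✓; |SQ| = 18.80 ✗.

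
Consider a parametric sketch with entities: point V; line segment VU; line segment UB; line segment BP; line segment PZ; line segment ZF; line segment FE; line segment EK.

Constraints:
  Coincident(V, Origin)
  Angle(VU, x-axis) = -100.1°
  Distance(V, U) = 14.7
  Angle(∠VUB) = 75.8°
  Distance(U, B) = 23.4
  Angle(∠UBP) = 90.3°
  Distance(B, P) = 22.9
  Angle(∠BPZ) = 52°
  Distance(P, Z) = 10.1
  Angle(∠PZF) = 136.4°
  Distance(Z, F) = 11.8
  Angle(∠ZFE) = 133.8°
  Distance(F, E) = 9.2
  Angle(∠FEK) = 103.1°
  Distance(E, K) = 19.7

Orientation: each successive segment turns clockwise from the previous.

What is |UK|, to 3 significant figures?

37.7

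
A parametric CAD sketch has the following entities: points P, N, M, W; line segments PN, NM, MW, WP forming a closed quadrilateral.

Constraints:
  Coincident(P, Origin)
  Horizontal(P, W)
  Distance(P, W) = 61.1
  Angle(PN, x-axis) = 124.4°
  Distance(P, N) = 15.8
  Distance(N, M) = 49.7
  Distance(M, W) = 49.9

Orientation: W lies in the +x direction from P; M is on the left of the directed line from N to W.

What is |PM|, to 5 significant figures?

52.022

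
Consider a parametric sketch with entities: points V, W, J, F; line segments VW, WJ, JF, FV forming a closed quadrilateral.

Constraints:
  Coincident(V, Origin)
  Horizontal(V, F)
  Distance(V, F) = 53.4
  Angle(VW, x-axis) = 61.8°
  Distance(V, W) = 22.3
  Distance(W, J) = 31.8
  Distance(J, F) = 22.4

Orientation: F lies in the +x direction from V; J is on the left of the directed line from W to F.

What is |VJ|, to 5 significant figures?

46.603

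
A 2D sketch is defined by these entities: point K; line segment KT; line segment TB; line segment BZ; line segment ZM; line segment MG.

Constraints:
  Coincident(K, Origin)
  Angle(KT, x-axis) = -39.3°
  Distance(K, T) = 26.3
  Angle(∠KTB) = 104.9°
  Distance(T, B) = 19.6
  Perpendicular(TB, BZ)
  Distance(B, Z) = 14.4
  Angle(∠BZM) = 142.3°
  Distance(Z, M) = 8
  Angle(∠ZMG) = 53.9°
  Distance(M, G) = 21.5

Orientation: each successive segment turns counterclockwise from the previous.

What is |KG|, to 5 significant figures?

29.683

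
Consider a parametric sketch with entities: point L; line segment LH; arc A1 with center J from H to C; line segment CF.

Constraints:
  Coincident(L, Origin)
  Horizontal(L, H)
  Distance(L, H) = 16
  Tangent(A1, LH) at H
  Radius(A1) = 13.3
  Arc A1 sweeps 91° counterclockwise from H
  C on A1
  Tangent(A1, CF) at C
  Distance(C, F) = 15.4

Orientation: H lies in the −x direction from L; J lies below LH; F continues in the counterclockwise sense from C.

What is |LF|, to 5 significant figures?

40.983

L is at the origin; L and H share the same y with |LH| = 16.0 and H on the −x side, so H = (-16.000, 0.0000). The tangent condition forces JH to be normal to LH, so J = H + (0, -13.3) = (-16.000, -13.300). On A1, H sits at bearing 90° from J; a 91° counterclockwise sweep puts C at bearing 181°, so C = J + 13.3·(cos 181°, sin 181°) = (-29.298, -13.532). The tangent condition forces JC to be normal to CF, so CF runs along (−sin 181°, cos 181°); with |CF| = 15.4, F = (-29.029, -28.930). Then |LF| = |F − L| = 40.983.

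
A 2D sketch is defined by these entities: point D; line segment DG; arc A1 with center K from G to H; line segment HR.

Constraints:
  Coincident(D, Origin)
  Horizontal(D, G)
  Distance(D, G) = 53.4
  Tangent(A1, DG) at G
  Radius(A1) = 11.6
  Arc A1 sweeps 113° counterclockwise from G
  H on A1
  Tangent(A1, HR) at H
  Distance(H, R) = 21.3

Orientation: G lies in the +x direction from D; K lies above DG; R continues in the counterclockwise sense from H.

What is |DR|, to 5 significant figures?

66.226

D is at the origin; DG is horizontal with |DG| = 53.4 and G on the +x side, so G = (53.400, 0.0000). A1 meets DG tangentially, so KG is at right angles to DG, so K = G + (0, 11.6) = (53.400, 11.600). On A1, G sits at bearing -90° from K; a 113° counterclockwise sweep puts H at bearing 23°, so H = K + 11.6·(cos 23°, sin 23°) = (64.078, 16.132). A1 meets HR tangentially, so KH is at right angles to HR, so HR runs along (−sin 23°, cos 23°); with |HR| = 21.3, R = (55.755, 35.739). Then |DR| = |R − D| = 66.226.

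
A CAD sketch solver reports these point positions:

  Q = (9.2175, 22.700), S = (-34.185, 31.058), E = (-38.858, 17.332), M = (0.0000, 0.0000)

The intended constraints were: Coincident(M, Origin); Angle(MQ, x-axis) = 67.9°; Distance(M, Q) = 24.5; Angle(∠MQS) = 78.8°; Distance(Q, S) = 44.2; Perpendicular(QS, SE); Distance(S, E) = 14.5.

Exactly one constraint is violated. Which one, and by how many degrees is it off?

Perpendicular(QS, SE) — off by 7.90°.

M = (0.00, 0.00) ✓; MQ at 67.90° ✓; |MQ| = 24.50 ✓; ∠MQS = 78.80° ✓; |QS| = 44.20 ✓; ∠(QS, SE) = 82.10° ✗; |SE| = 14.50 ✓.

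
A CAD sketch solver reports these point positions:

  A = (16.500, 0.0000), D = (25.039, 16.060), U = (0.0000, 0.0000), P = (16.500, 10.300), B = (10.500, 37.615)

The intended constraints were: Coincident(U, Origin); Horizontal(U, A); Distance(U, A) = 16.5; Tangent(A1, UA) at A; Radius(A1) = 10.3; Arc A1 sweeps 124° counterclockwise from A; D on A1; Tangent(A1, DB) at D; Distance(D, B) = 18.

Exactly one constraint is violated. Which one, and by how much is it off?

Distance(D, B) = 18 — off by 8.00.

U = (0.00, 0.00) ✓; U.y = 0.00, A.y = 0.00 ✓; |UA| = 16.50 ✓; ∠(PA, AU) = 90.00° ✓; |PA| = 10.30 ✓; bearing(P→D) − bearing(P→A) = 124.0° ✓; |PD| = 10.30 ✓; ∠(PD, DB) = 90.00° ✓; |DB| = 26.00 ✗.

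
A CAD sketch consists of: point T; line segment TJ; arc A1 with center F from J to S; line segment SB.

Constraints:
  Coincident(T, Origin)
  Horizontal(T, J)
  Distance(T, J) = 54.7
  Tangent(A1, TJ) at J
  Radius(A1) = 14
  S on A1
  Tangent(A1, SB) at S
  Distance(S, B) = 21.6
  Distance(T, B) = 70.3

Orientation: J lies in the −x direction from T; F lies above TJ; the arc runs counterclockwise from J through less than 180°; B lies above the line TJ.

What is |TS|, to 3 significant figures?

49.8

Checks: |FS| = 14.00 ✓; ∠(FS, SB) = 90.00° ✓; |SB| = 21.60 ✓; |TB| = 70.30 ✓.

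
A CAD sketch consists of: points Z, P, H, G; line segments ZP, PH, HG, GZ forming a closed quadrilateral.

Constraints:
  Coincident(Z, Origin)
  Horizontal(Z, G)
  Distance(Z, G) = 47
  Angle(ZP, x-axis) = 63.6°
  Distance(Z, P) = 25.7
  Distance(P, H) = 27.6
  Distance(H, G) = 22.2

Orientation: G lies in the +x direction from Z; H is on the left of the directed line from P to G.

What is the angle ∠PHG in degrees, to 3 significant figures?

116°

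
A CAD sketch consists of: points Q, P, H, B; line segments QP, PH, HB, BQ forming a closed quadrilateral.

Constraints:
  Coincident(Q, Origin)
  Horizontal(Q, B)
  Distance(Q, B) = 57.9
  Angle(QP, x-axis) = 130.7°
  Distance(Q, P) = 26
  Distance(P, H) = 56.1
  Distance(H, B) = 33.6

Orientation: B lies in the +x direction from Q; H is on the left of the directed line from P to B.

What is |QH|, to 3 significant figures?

47.4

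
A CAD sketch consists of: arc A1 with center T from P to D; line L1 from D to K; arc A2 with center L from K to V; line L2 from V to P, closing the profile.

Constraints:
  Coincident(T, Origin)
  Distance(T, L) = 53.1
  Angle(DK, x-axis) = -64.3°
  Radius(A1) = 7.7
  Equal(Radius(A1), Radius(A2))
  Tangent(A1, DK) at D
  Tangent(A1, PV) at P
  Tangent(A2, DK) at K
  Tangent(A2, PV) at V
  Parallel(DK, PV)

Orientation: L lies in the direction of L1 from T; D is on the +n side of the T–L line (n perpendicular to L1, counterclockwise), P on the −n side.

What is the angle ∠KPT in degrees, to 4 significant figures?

73.83°

Tangency of A1 to both parallel lines with radius 7.7 puts D and P at T ± 7.7·n: D = (6.938, 3.339), P = (-6.938, -3.339). Equal radii place K and V the same way about L: K = L + 7.7·n = (29.97, -44.51), V = L − 7.7·n = (16.09, -51.19). Then cos ∠KPT = PK·PT / (|PK||PT|), giving 73.83°.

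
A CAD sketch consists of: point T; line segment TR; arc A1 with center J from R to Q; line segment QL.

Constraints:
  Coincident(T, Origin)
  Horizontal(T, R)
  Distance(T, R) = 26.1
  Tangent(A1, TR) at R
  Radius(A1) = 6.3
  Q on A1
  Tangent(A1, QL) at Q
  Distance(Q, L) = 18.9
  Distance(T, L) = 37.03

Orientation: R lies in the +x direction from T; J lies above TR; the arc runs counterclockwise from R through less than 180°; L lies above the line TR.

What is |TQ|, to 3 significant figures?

33.1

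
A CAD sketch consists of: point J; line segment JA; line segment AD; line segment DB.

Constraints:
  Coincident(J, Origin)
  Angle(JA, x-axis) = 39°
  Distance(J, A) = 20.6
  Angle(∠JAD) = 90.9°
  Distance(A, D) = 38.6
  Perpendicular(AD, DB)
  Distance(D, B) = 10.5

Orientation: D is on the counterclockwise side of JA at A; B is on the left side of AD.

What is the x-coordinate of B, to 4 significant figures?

-16.07

J is at the origin; JA runs at 39.0° with length 20.6, so A = 20.6·(cos 39.0°, sin 39.0°) = (16.01, 12.96). ∠JAD = 90.9°, so AD runs at 39.0° + (180° − 90.9°) = 128.1° from the x-axis; with |AD| = 38.6, D = A + 38.6·(cos 128.1°, sin 128.1°) = (-7.808, 43.34). AD is perpendicular to DB; with |DB| = 10.5 on the left of AD, B = D + 10.5·(-0.7869, -0.6170) = (-16.07, 36.86). So B.x = -16.07.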